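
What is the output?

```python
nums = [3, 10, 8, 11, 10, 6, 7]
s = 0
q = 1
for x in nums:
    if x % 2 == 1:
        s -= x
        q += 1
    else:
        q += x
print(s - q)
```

-59

x=3: odd, s = 0-3 = -3; q=2
x=10: not odd; q=12
x=8: not odd; q=20
x=11: odd, s = (-3)-11 = -14; q=21
x=10: not odd; q=31
x=6: not odd; q=37
x=7: odd, s = (-14)-7 = -21; q=38
s-q = (-21)-38 = -59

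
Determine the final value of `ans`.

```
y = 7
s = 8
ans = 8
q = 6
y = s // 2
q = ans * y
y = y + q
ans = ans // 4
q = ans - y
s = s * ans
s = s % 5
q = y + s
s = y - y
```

2

y = 8//2 = 4
q = 8*4 = 32
y = 4+32 = 36
ans = 8//4 = 2
q = 2-36 = -34
s = 8*2 = 16
s = 16%5 = 1
q = 36+1 = 37
s = 36-36 = 0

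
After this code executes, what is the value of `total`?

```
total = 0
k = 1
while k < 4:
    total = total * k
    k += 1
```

k=1: total = 0*1 = 0
k=2: total = 0*2 = 0
k=3: total = 0*3 = 0

0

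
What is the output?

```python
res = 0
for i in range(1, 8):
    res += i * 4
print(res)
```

112

i=1: res = 0+1*4 = 4
i=2: res = 4+2*4 = 12
i=3: res = 12+3*4 = 24
i=4: res = 24+4*4 = 40
i=5: res = 40+5*4 = 60
i=6: res = 60+6*4 = 84
i=7: res = 84+7*4 = 112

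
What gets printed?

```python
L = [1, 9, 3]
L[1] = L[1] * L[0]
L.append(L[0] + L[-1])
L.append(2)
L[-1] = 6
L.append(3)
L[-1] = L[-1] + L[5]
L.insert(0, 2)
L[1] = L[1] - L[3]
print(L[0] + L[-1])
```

8

L[1] = L[1]*L[0] = 9*1 = 9 → [1, 9, 3]
append L[0]+L[-1] = 1+3 = 4 → [1, 9, 3, 4]
append 2 → [1, 9, 3, 4, 2]
L[-1] = 6 → [1, 9, 3, 4, 6]
append 3 → [1, 9, 3, 4, 6, 3]
L[-1] = L[-1]+L[5] = 3+3 = 6 → [1, 9, 3, 4, 6, 6]
insert 2 at 0 → [2, 1, 9, 3, 4, 6, 6]
L[1] = L[1]-L[3] = 1-3 = -2 → [2, -2, 9, 3, 4, 6, 6]
L[0]+L[-1] = 2+6 = 8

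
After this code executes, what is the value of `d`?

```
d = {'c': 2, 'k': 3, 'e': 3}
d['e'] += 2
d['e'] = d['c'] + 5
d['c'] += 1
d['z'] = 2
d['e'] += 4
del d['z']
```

d['e'] = 3+2 = 5 → {'c': 2, 'k': 3, 'e': 5}
d['e'] = d['c']+5 = 7 → {'c': 2, 'k': 3, 'e': 7}
d['c'] = 2+1 = 3 → {'c': 3, 'k': 3, 'e': 7}
d['z'] = 2 → {'c': 3, 'k': 3, 'e': 7, 'z': 2}
d['e'] = 7+4 = 11 → {'c': 3, 'k': 3, 'e': 11, 'z': 2}
del 'z' → {'c': 3, 'k': 3, 'e': 11}

{'c': 3, 'k': 3, 'e': 11}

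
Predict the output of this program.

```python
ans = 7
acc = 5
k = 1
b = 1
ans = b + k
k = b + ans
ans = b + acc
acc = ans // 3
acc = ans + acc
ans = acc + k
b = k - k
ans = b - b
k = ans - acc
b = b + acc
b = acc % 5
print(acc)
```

8

ans = 1+1 = 2
k = 1+2 = 3
ans = 1+5 = 6
acc = 6//3 = 2
acc = 6+2 = 8
ans = 8+3 = 11
b = 3-3 = 0
ans = 0-0 = 0
k = 0-8 = -8
b = 0+8 = 8
b = 8%5 = 3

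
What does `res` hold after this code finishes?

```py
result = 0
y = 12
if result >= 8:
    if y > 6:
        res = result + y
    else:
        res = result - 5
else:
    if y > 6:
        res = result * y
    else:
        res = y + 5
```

result=0, y=12
result >= 8 is False; y > 6 is True
→ res = result * y = 0

0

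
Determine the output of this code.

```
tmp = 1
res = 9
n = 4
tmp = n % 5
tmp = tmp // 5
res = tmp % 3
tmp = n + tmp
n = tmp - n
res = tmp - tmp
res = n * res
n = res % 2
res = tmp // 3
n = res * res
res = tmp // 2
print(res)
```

2

tmp = 4%5 = 4
tmp = 4//5 = 0
res = 0%3 = 0
tmp = 4+0 = 4
n = 4-4 = 0
res = 4-4 = 0
res = 0*0 = 0
n = 0%2 = 0
res = 4//3 = 1
n = 1*1 = 1
res = 4//2 = 2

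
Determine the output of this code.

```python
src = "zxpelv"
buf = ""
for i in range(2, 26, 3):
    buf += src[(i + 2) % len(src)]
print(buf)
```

lxlxlxlx

i=2: add src[4]='l' → 'l'
i=5: add src[1]='x' → 'lx'
i=8: add src[4]='l' → 'lxl'
i=11: add src[1]='x' → 'lxlx'
i=14: add src[4]='l' → 'lxlxl'
i=17: add src[1]='x' → 'lxlxlx'
i=20: add src[4]='l' → 'lxlxlxl'
i=23: add src[1]='x' → 'lxlxlxlx'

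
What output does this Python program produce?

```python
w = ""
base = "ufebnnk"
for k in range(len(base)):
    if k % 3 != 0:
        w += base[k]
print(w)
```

k=0: skip
k=1: add 'f' → 'f'
k=2: add 'e' → 'fe'
k=3: skip
k=4: add 'n' → 'fen'
k=5: add 'n' → 'fenn'
k=6: skip

fenn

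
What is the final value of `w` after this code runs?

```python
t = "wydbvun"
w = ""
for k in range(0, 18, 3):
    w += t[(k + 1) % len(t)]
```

k=0: add t[1]='y' → 'y'
k=3: add t[4]='v' → 'yv'
k=6: add t[0]='w' → 'yvw'
k=9: add t[3]='b' → 'yvwb'
k=12: add t[6]='n' → 'yvwbn'
k=15: add t[2]='d' → 'yvwbnd'

'yvwbnd'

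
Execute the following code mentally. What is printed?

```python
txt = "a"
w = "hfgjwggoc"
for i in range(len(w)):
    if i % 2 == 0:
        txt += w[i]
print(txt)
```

i=0: add 'h' → 'ah'
i=1: skip
i=2: add 'g' → 'ahg'
i=3: skip
i=4: add 'w' → 'ahgw'
i=5: skip
i=6: add 'g' → 'ahgwg'
i=7: skip
i=8: add 'c' → 'ahgwgc'

ahgwgc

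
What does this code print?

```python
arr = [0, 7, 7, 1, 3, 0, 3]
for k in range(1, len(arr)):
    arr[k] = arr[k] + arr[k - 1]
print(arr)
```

k=1: arr[1] = 7+0 = 7 → [0, 7, 7, 1, 3, 0, 3]
k=2: arr[2] = 7+7 = 14 → [0, 7, 14, 1, 3, 0, 3]
k=3: arr[3] = 1+14 = 15 → [0, 7, 14, 15, 3, 0, 3]
k=4: arr[4] = 3+15 = 18 → [0, 7, 14, 15, 18, 0, 3]
k=5: arr[5] = 0+18 = 18 → [0, 7, 14, 15, 18, 18, 3]
k=6: arr[6] = 3+18 = 21 → [0, 7, 14, 15, 18, 18, 21]

[0, 7, 14, 15, 18, 18, 21]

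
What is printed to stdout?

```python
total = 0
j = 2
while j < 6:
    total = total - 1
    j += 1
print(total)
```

-4

j=2: total = 0-1 = -1
j=3: total = (-1)-1 = -2
j=4: total = (-2)-1 = -3
j=5: total = (-3)-1 = -4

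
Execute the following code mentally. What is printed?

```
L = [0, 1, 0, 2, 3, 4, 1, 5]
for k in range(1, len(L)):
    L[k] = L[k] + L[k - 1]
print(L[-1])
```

16

k=1: L[1] = 1+0 = 1 → [0, 1, 0, 2, 3, 4, 1, 5]
k=2: L[2] = 0+1 = 1 → [0, 1, 1, 2, 3, 4, 1, 5]
k=3: L[3] = 2+1 = 3 → [0, 1, 1, 3, 3, 4, 1, 5]
k=4: L[4] = 3+3 = 6 → [0, 1, 1, 3, 6, 4, 1, 5]
k=5: L[5] = 4+6 = 10 → [0, 1, 1, 3, 6, 10, 1, 5]
k=6: L[6] = 1+10 = 11 → [0, 1, 1, 3, 6, 10, 11, 5]
k=7: L[7] = 5+11 = 16 → [0, 1, 1, 3, 6, 10, 11, 16]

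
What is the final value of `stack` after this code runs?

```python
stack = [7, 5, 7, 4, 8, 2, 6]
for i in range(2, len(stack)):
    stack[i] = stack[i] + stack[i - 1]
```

i=2: stack[2] = 7+5 = 12 → [7, 5, 12, 4, 8, 2, 6]
i=3: stack[3] = 4+12 = 16 → [7, 5, 12, 16, 8, 2, 6]
i=4: stack[4] = 8+16 = 24 → [7, 5, 12, 16, 24, 2, 6]
i=5: stack[5] = 2+24 = 26 → [7, 5, 12, 16, 24, 26, 6]
i=6: stack[6] = 6+26 = 32 → [7, 5, 12, 16, 24, 26, 32]

[7, 5, 12, 16, 24, 26, 32]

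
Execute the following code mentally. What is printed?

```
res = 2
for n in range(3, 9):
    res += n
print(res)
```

n=3: res = 2+3 = 5
n=4: res = 5+4 = 9
n=5: res = 9+5 = 14
n=6: res = 14+6 = 20
n=7: res = 20+7 = 27
n=8: res = 27+8 = 35

35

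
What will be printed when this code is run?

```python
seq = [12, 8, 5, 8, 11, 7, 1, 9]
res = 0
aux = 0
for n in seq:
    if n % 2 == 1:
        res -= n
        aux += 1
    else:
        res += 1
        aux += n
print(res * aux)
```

-990

n=12: not odd, res = 0+1 = 1; aux=12
n=8: not odd, res = 1+1 = 2; aux=20
n=5: odd, res = 2-5 = -3; aux=21
n=8: not odd, res = (-3)+1 = -2; aux=29
n=11: odd, res = (-2)-11 = -13; aux=30
n=7: odd, res = (-13)-7 = -20; aux=31
n=1: odd, res = (-20)-1 = -21; aux=32
n=9: odd, res = (-21)-9 = -30; aux=33
res*aux = (-30)*33 = -990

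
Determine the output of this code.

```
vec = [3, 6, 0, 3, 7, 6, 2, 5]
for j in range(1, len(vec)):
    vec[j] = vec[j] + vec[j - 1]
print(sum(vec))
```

136

j=1: vec[1] = 6+3 = 9 → [3, 9, 0, 3, 7, 6, 2, 5]
j=2: vec[2] = 0+9 = 9 → [3, 9, 9, 3, 7, 6, 2, 5]
j=3: vec[3] = 3+9 = 12 → [3, 9, 9, 12, 7, 6, 2, 5]
j=4: vec[4] = 7+12 = 19 → [3, 9, 9, 12, 19, 6, 2, 5]
j=5: vec[5] = 6+19 = 25 → [3, 9, 9, 12, 19, 25, 2, 5]
j=6: vec[6] = 2+25 = 27 → [3, 9, 9, 12, 19, 25, 27, 5]
j=7: vec[7] = 5+27 = 32 → [3, 9, 9, 12, 19, 25, 27, 32]
sum = 136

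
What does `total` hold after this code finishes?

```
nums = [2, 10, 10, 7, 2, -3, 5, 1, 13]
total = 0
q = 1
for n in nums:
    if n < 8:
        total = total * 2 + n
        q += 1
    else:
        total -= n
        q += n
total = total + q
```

-422

n=2: <8, total = 0*2+2 = 2; q=2
n=10: not <8, total = 2-10 = -8; q=12
n=10: not <8, total = (-8)-10 = -18; q=22
n=7: <8, total = (-18)*2+7 = -29; q=23
n=2: <8, total = (-29)*2+2 = -56; q=24
n=-3: <8, total = (-56)*2+(-3) = -115; q=25
n=5: <8, total = (-115)*2+5 = -225; q=26
n=1: <8, total = (-225)*2+1 = -449; q=27
n=13: not <8, total = (-449)-13 = -462; q=40
total+q = (-462)+40 = -422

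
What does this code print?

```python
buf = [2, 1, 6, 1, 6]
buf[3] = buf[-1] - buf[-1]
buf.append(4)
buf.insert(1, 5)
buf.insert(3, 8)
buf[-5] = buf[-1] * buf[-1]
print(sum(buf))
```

buf[3] = buf[-1]-buf[-1] = 6-6 = 0 → [2, 1, 6, 0, 6]
append 4 → [2, 1, 6, 0, 6, 4]
insert 5 at 1 → [2, 5, 1, 6, 0, 6, 4]
insert 8 at 3 → [2, 5, 1, 8, 6, 0, 6, 4]
buf[-5] = buf[-1]*buf[-1] = 4*4 = 16 → [2, 5, 1, 16, 6, 0, 6, 4]
sum = 40

40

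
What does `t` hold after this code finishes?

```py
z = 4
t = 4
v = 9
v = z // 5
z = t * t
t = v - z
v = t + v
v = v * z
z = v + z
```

-16

v = 4//5 = 0
z = 4*4 = 16
t = 0-16 = -16
v = (-16)+0 = -16
v = (-16)*16 = -256
z = (-256)+16 = -240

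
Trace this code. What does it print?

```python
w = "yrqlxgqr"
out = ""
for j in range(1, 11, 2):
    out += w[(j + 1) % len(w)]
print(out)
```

j=1: add w[2]='q' → 'q'
j=3: add w[4]='x' → 'qx'
j=5: add w[6]='q' → 'qxq'
j=7: add w[0]='y' → 'qxqy'
j=9: add w[2]='q' → 'qxqyq'

qxqyq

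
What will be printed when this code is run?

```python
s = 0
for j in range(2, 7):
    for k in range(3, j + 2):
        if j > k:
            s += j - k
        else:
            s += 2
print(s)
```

j=2,k=3: not 2>3, s = 0+2 = 2
j=3,k=3: not 3>3, s = 2+2 = 4
j=3,k=4: not 3>4, s = 4+2 = 6
j=4,k=3: 4>3, s = 6+1 = 7
j=4,k=4: not 4>4, s = 7+2 = 9
j=4,k=5: not 4>5, s = 9+2 = 11
j=5,k=3: 5>3, s = 11+2 = 13
j=5,k=4: 5>4, s = 13+1 = 14
j=5,k=5: not 5>5, s = 14+2 = 16
j=5,k=6: not 5>6, s = 16+2 = 18
j=6,k=3: 6>3, s = 18+3 = 21
j=6,k=4: 6>4, s = 21+2 = 23
j=6,k=5: 6>5, s = 23+1 = 24
j=6,k=6: not 6>6, s = 24+2 = 26
j=6,k=7: not 6>7, s = 26+2 = 28

28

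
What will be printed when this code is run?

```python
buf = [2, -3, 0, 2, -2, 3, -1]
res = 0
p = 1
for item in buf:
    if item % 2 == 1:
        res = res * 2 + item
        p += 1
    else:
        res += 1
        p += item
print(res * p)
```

item=2: not odd, res = 0+1 = 1; p=3
item=-3: odd, res = 1*2+(-3) = -1; p=4
item=0: not odd, res = (-1)+1 = 0; p=4
item=2: not odd, res = 0+1 = 1; p=6
item=-2: not odd, res = 1+1 = 2; p=4
item=3: odd, res = 2*2+3 = 7; p=5
item=-1: odd, res = 7*2+(-1) = 13; p=6
res*p = 13*6 = 78

78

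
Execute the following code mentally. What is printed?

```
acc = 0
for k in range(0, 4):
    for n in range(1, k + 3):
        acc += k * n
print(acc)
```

71

k=0,n=1: acc = 0+0 = 0
k=0,n=2: acc = 0+0 = 0
k=1,n=1: acc = 0+1 = 1
k=1,n=2: acc = 1+2 = 3
k=1,n=3: acc = 3+3 = 6
k=2,n=1: acc = 6+2 = 8
k=2,n=2: acc = 8+4 = 12
k=2,n=3: acc = 12+6 = 18
k=2,n=4: acc = 18+8 = 26
k=3,n=1: acc = 26+3 = 29
k=3,n=2: acc = 29+6 = 35
k=3,n=3: acc = 35+9 = 44
k=3,n=4: acc = 44+12 = 56
k=3,n=5: acc = 56+15 = 71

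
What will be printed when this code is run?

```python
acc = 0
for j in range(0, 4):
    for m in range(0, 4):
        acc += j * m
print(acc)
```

j=0,m=0: acc = 0+0 = 0
j=0,m=1: acc = 0+0 = 0
j=0,m=2: acc = 0+0 = 0
j=0,m=3: acc = 0+0 = 0
j=1,m=0: acc = 0+0 = 0
j=1,m=1: acc = 0+1 = 1
j=1,m=2: acc = 1+2 = 3
j=1,m=3: acc = 3+3 = 6
j=2,m=0: acc = 6+0 = 6
j=2,m=1: acc = 6+2 = 8
j=2,m=2: acc = 8+4 = 12
j=2,m=3: acc = 12+6 = 18
j=3,m=0: acc = 18+0 = 18
j=3,m=1: acc = 18+3 = 21
j=3,m=2: acc = 21+6 = 27
j=3,m=3: acc = 27+9 = 36

36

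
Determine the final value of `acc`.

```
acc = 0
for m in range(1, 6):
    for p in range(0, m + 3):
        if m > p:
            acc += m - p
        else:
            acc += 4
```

95

m=1,p=0: 1>0, acc = 0+1 = 1
m=1,p=1: not 1>1, acc = 1+4 = 5
m=1,p=2: not 1>2, acc = 5+4 = 9
m=1,p=3: not 1>3, acc = 9+4 = 13
m=2,p=0: 2>0, acc = 13+2 = 15
m=2,p=1: 2>1, acc = 15+1 = 16
m=2,p=2: not 2>2, acc = 16+4 = 20
m=2,p=3: not 2>3, acc = 20+4 = 24
m=2,p=4: not 2>4, acc = 24+4 = 28
m=3,p=0: 3>0, acc = 28+3 = 31
m=3,p=1: 3>1, acc = 31+2 = 33
m=3,p=2: 3>2, acc = 33+1 = 34
m=3,p=3: not 3>3, acc = 34+4 = 38
m=3,p=4: not 3>4, acc = 38+4 = 42
m=3,p=5: not 3>5, acc = 42+4 = 46
m=4,p=0: 4>0, acc = 46+4 = 50
m=4,p=1: 4>1, acc = 50+3 = 53
m=4,p=2: 4>2, acc = 53+2 = 55
m=4,p=3: 4>3, acc = 55+1 = 56
m=4,p=4: not 4>4, acc = 56+4 = 60
m=4,p=5: not 4>5, acc = 60+4 = 64
m=4,p=6: not 4>6, acc = 64+4 = 68
m=5,p=0: 5>0, acc = 68+5 = 73
m=5,p=1: 5>1, acc = 73+4 = 77
m=5,p=2: 5>2, acc = 77+3 = 80
m=5,p=3: 5>3, acc = 80+2 = 82
m=5,p=4: 5>4, acc = 82+1 = 83
m=5,p=5: not 5>5, acc = 83+4 = 87
m=5,p=6: not 5>6, acc = 87+4 = 91
m=5,p=7: not 5>7, acc = 91+4 = 95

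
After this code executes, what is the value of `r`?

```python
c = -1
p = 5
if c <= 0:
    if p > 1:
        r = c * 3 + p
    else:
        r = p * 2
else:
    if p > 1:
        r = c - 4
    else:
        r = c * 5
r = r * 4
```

8

c=-1, p=5
c <= 0 is True; p > 1 is True
→ r = c * 3 + p = 2
r = 2*4 = 8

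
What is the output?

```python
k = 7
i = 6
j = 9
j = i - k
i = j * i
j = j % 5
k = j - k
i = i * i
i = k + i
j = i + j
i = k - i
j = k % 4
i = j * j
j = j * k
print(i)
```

j = 6-7 = -1
i = (-1)*6 = -6
j = (-1)%5 = 4
k = 4-7 = -3
i = (-6)*(-6) = 36
i = (-3)+36 = 33
j = 33+4 = 37
i = (-3)-33 = -36
j = (-3)%4 = 1
i = 1*1 = 1
j = 1*(-3) = -3

1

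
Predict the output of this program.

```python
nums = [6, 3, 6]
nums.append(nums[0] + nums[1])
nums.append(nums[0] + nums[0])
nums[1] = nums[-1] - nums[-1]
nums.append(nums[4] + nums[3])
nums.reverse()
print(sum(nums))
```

54

append nums[0]+nums[1] = 6+3 = 9 → [6, 3, 6, 9]
append nums[0]+nums[0] = 6+6 = 12 → [6, 3, 6, 9, 12]
nums[1] = nums[-1]-nums[-1] = 12-12 = 0 → [6, 0, 6, 9, 12]
append nums[4]+nums[3] = 12+9 = 21 → [6, 0, 6, 9, 12, 21]
reverse → [21, 12, 9, 6, 0, 6]
sum = 54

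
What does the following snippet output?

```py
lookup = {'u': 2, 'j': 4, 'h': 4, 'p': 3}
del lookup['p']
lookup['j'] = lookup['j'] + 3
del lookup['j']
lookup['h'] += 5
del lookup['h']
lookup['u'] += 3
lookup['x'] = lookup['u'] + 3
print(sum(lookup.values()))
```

13

del 'p' → {'u': 2, 'j': 4, 'h': 4}
lookup['j'] = lookup['j']+3 = 7 → {'u': 2, 'j': 7, 'h': 4}
del 'j' → {'u': 2, 'h': 4}
lookup['h'] = 4+5 = 9 → {'u': 2, 'h': 9}
del 'h' → {'u': 2}
lookup['u'] = 2+3 = 5 → {'u': 5}
lookup['x'] = lookup['u']+3 = 8 → {'u': 5, 'x': 8}
sum of values = 13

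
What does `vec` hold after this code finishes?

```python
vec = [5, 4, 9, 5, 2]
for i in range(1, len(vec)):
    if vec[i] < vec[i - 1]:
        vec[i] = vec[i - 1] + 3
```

[5, 8, 9, 12, 15]

i=1: 4<5, vec[1] = 5+3 = 8 → [5, 8, 9, 5, 2]
i=2: 9>=8, unchanged → [5, 8, 9, 5, 2]
i=3: 5<9, vec[3] = 9+3 = 12 → [5, 8, 9, 12, 2]
i=4: 2<12, vec[4] = 12+3 = 15 → [5, 8, 9, 12, 15]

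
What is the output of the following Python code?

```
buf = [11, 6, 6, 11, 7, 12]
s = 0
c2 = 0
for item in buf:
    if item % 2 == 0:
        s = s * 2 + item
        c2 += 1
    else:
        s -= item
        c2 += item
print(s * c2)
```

-2432

item=11: not even, s = 0-11 = -11; c2=11
item=6: even, s = (-11)*2+6 = -16; c2=12
item=6: even, s = (-16)*2+6 = -26; c2=13
item=11: not even, s = (-26)-11 = -37; c2=24
item=7: not even, s = (-37)-7 = -44; c2=31
item=12: even, s = (-44)*2+12 = -76; c2=32
s*c2 = (-76)*32 = -2432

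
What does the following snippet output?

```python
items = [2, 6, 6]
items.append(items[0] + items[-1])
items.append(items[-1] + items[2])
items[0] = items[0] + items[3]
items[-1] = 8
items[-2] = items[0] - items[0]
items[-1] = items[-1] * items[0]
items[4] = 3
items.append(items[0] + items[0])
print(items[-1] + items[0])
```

30

append items[0]+items[-1] = 2+6 = 8 → [2, 6, 6, 8]
append items[-1]+items[2] = 8+6 = 14 → [2, 6, 6, 8, 14]
items[0] = items[0]+items[3] = 2+8 = 10 → [10, 6, 6, 8, 14]
items[-1] = 8 → [10, 6, 6, 8, 8]
items[-2] = items[0]-items[0] = 10-10 = 0 → [10, 6, 6, 0, 8]
items[-1] = items[-1]*items[0] = 8*10 = 80 → [10, 6, 6, 0, 80]
items[4] = 3 → [10, 6, 6, 0, 3]
append items[0]+items[0] = 10+10 = 20 → [10, 6, 6, 0, 3, 20]
items[-1]+items[0] = 20+10 = 30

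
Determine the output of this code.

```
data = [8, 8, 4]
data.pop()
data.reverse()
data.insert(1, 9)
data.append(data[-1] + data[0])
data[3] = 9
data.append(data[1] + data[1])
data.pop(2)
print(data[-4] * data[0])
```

64

pop() removes 4 → [8, 8]
reverse → [8, 8]
insert 9 at 1 → [8, 9, 8]
append data[-1]+data[0] = 8+8 = 16 → [8, 9, 8, 16]
data[3] = 9 → [8, 9, 8, 9]
append data[1]+data[1] = 9+9 = 18 → [8, 9, 8, 9, 18]
pop(2) removes 8 → [8, 9, 9, 18]
data[-4]*data[0] = 8*8 = 64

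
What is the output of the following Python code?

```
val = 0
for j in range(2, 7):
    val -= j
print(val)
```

j=2: val = 0-2 = -2
j=3: val = (-2)-3 = -5
j=4: val = (-5)-4 = -9
j=5: val = (-9)-5 = -14
j=6: val = (-14)-6 = -20

-20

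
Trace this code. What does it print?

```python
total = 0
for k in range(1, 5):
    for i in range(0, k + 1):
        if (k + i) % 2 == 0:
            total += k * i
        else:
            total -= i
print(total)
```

k=1,i=0: odd sum, total = 0-0 = 0
k=1,i=1: even sum, total = 0+1 = 1
k=2,i=0: even sum, total = 1+0 = 1
k=2,i=1: odd sum, total = 1-1 = 0
k=2,i=2: even sum, total = 0+4 = 4
k=3,i=0: odd sum, total = 4-0 = 4
k=3,i=1: even sum, total = 4+3 = 7
k=3,i=2: odd sum, total = 7-2 = 5
k=3,i=3: even sum, total = 5+9 = 14
k=4,i=0: even sum, total = 14+0 = 14
k=4,i=1: odd sum, total = 14-1 = 13
k=4,i=2: even sum, total = 13+8 = 21
k=4,i=3: odd sum, total = 21-3 = 18
k=4,i=4: even sum, total = 18+16 = 34

34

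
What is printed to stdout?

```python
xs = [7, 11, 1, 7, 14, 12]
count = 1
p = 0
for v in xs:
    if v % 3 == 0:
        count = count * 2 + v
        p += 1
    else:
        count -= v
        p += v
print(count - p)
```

v=7: not %3==0, count = 1-7 = -6; p=7
v=11: not %3==0, count = (-6)-11 = -17; p=18
v=1: not %3==0, count = (-17)-1 = -18; p=19
v=7: not %3==0, count = (-18)-7 = -25; p=26
v=14: not %3==0, count = (-25)-14 = -39; p=40
v=12: %3==0, count = (-39)*2+12 = -66; p=41
count-p = (-66)-41 = -107

-107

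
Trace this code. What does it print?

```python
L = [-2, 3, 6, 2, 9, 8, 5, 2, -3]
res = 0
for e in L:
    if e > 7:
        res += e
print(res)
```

17

e=-2: not >7
e=3: not >7
e=6: not >7
e=2: not >7
e=9: >7, res = 0+9 = 9
e=8: >7, res = 9+8 = 17
e=5: not >7
e=2: not >7
e=-3: not >7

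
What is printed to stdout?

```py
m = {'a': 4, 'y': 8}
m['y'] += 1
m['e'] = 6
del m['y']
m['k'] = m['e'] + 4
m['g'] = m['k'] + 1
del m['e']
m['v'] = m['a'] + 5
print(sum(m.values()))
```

34

m['y'] = 8+1 = 9 → {'a': 4, 'y': 9}
m['e'] = 6 → {'a': 4, 'y': 9, 'e': 6}
del 'y' → {'a': 4, 'e': 6}
m['k'] = m['e']+4 = 10 → {'a': 4, 'e': 6, 'k': 10}
m['g'] = m['k']+1 = 11 → {'a': 4, 'e': 6, 'k': 10, 'g': 11}
del 'e' → {'a': 4, 'k': 10, 'g': 11}
m['v'] = m['a']+5 = 9 → {'a': 4, 'k': 10, 'g': 11, 'v': 9}
sum of values = 34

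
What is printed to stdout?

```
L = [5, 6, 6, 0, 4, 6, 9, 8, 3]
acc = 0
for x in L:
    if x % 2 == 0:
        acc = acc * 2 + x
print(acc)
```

324

x=5: not even
x=6: even, acc = 0*2+6 = 6
x=6: even, acc = 6*2+6 = 18
x=0: even, acc = 18*2+0 = 36
x=4: even, acc = 36*2+4 = 76
x=6: even, acc = 76*2+6 = 158
x=9: not even
x=8: even, acc = 158*2+8 = 324
x=3: not even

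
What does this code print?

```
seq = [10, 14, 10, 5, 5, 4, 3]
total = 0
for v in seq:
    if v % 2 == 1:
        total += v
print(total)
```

13

v=10: not odd
v=14: not odd
v=10: not odd
v=5: odd, total = 0+5 = 5
v=5: odd, total = 5+5 = 10
v=4: not odd
v=3: odd, total = 10+3 = 13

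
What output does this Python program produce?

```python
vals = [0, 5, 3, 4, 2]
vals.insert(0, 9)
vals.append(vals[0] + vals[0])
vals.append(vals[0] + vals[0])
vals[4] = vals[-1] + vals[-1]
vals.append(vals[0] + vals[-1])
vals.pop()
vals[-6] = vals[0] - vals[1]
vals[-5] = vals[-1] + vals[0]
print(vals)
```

insert 9 at 0 → [9, 0, 5, 3, 4, 2]
append vals[0]+vals[0] = 9+9 = 18 → [9, 0, 5, 3, 4, 2, 18]
append vals[0]+vals[0] = 9+9 = 18 → [9, 0, 5, 3, 4, 2, 18, 18]
vals[4] = vals[-1]+vals[-1] = 18+18 = 36 → [9, 0, 5, 3, 36, 2, 18, 18]
append vals[0]+vals[-1] = 9+18 = 27 → [9, 0, 5, 3, 36, 2, 18, 18, 27]
pop() removes 27 → [9, 0, 5, 3, 36, 2, 18, 18]
vals[-6] = vals[0]-vals[1] = 9-0 = 9 → [9, 0, 9, 3, 36, 2, 18, 18]
vals[-5] = vals[-1]+vals[0] = 18+9 = 27 → [9, 0, 9, 27, 36, 2, 18, 18]

[9, 0, 9, 27, 36, 2, 18, 18]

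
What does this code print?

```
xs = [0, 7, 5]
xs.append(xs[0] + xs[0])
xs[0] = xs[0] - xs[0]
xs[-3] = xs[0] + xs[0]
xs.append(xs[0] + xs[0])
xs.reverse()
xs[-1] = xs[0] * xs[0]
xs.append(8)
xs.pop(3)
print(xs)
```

append xs[0]+xs[0] = 0+0 = 0 → [0, 7, 5, 0]
xs[0] = xs[0]-xs[0] = 0-0 = 0 → [0, 7, 5, 0]
xs[-3] = xs[0]+xs[0] = 0+0 = 0 → [0, 0, 5, 0]
append xs[0]+xs[0] = 0+0 = 0 → [0, 0, 5, 0, 0]
reverse → [0, 0, 5, 0, 0]
xs[-1] = xs[0]*xs[0] = 0*0 = 0 → [0, 0, 5, 0, 0]
append 8 → [0, 0, 5, 0, 0, 8]
pop(3) removes 0 → [0, 0, 5, 0, 8]

[0, 0, 5, 0, 8]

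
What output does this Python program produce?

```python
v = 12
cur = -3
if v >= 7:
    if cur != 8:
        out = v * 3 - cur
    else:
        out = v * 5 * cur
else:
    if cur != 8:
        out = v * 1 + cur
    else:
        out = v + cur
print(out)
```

v=12, cur=-3
v >= 7 is True; cur != 8 is True
→ out = v * 3 - cur = 39

39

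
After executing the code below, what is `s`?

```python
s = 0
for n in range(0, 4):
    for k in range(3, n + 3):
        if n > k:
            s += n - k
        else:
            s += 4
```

n=1,k=3: not 1>3, s = 0+4 = 4
n=2,k=3: not 2>3, s = 4+4 = 8
n=2,k=4: not 2>4, s = 8+4 = 12
n=3,k=3: not 3>3, s = 12+4 = 16
n=3,k=4: not 3>4, s = 16+4 = 20
n=3,k=5: not 3>5, s = 20+4 = 24

24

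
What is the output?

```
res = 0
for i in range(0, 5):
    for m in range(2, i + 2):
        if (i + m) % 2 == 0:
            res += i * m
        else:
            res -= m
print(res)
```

18

i=1,m=2: odd sum, res = 0-2 = -2
i=2,m=2: even sum, res = (-2)+4 = 2
i=2,m=3: odd sum, res = 2-3 = -1
i=3,m=2: odd sum, res = (-1)-2 = -3
i=3,m=3: even sum, res = (-3)+9 = 6
i=3,m=4: odd sum, res = 6-4 = 2
i=4,m=2: even sum, res = 2+8 = 10
i=4,m=3: odd sum, res = 10-3 = 7
i=4,m=4: even sum, res = 7+16 = 23
i=4,m=5: odd sum, res = 23-5 = 18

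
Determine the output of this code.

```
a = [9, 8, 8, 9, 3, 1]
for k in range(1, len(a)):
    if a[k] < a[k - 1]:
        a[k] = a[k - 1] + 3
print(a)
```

k=1: 8<9, a[1] = 9+3 = 12 → [9, 12, 8, 9, 3, 1]
k=2: 8<12, a[2] = 12+3 = 15 → [9, 12, 15, 9, 3, 1]
k=3: 9<15, a[3] = 15+3 = 18 → [9, 12, 15, 18, 3, 1]
k=4: 3<18, a[4] = 18+3 = 21 → [9, 12, 15, 18, 21, 1]
k=5: 1<21, a[5] = 21+3 = 24 → [9, 12, 15, 18, 21, 24]

[9, 12, 15, 18, 21, 24]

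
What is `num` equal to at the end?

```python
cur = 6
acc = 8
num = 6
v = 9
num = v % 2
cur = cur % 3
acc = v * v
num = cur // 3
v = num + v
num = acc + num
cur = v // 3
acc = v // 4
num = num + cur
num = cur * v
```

num = 9%2 = 1
cur = 6%3 = 0
acc = 9*9 = 81
num = 0//3 = 0
v = 0+9 = 9
num = 81+0 = 81
cur = 9//3 = 3
acc = 9//4 = 2
num = 81+3 = 84
num = 3*9 = 27

27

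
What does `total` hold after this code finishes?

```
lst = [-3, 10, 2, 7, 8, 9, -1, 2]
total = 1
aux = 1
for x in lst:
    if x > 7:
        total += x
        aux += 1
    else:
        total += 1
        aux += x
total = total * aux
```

363

x=-3: not >7, total = 1+1 = 2; aux=-2
x=10: >7, total = 2+10 = 12; aux=-1
x=2: not >7, total = 12+1 = 13; aux=1
x=7: not >7, total = 13+1 = 14; aux=8
x=8: >7, total = 14+8 = 22; aux=9
x=9: >7, total = 22+9 = 31; aux=10
x=-1: not >7, total = 31+1 = 32; aux=9
x=2: not >7, total = 32+1 = 33; aux=11
total*aux = 33*11 = 363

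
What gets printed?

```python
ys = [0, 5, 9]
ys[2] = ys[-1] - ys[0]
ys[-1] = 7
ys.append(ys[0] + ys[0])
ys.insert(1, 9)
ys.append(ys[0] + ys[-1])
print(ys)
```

[0, 9, 5, 7, 0, 0]

ys[2] = ys[-1]-ys[0] = 9-0 = 9 → [0, 5, 9]
ys[-1] = 7 → [0, 5, 7]
append ys[0]+ys[0] = 0+0 = 0 → [0, 5, 7, 0]
insert 9 at 1 → [0, 9, 5, 7, 0]
append ys[0]+ys[-1] = 0+0 = 0 → [0, 9, 5, 7, 0, 0]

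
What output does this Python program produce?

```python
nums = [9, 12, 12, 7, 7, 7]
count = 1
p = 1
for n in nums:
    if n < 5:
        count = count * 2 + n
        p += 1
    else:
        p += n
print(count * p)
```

55

n=9: not <5; p=10
n=12: not <5; p=22
n=12: not <5; p=34
n=7: not <5; p=41
n=7: not <5; p=48
n=7: not <5; p=55
count*p = 1*55 = 55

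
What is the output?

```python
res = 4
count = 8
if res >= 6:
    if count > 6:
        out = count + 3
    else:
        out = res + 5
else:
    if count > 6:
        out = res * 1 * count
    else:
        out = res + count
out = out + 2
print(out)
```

34

res=4, count=8
res >= 6 is False; count > 6 is True
→ out = res * 1 * count = 32
out = 32+2 = 34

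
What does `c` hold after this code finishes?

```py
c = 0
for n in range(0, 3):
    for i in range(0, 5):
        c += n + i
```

45

n=0,i=0: c = 0+0 = 0
n=0,i=1: c = 0+1 = 1
n=0,i=2: c = 1+2 = 3
n=0,i=3: c = 3+3 = 6
n=0,i=4: c = 6+4 = 10
n=1,i=0: c = 10+1 = 11
n=1,i=1: c = 11+2 = 13
n=1,i=2: c = 13+3 = 16
n=1,i=3: c = 16+4 = 20
n=1,i=4: c = 20+5 = 25
n=2,i=0: c = 25+2 = 27
n=2,i=1: c = 27+3 = 30
n=2,i=2: c = 30+4 = 34
n=2,i=3: c = 34+5 = 39
n=2,i=4: c = 39+6 = 45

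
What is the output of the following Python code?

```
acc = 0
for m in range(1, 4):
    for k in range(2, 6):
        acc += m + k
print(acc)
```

m=1,k=2: acc = 0+3 = 3
m=1,k=3: acc = 3+4 = 7
m=1,k=4: acc = 7+5 = 12
m=1,k=5: acc = 12+6 = 18
m=2,k=2: acc = 18+4 = 22
m=2,k=3: acc = 22+5 = 27
m=2,k=4: acc = 27+6 = 33
m=2,k=5: acc = 33+7 = 40
m=3,k=2: acc = 40+5 = 45
m=3,k=3: acc = 45+6 = 51
m=3,k=4: acc = 51+7 = 58
m=3,k=5: acc = 58+8 = 66

66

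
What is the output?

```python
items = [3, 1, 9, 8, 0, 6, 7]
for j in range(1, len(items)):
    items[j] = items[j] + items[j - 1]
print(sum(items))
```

123

j=1: items[1] = 1+3 = 4 → [3, 4, 9, 8, 0, 6, 7]
j=2: items[2] = 9+4 = 13 → [3, 4, 13, 8, 0, 6, 7]
j=3: items[3] = 8+13 = 21 → [3, 4, 13, 21, 0, 6, 7]
j=4: items[4] = 0+21 = 21 → [3, 4, 13, 21, 21, 6, 7]
j=5: items[5] = 6+21 = 27 → [3, 4, 13, 21, 21, 27, 7]
j=6: items[6] = 7+27 = 34 → [3, 4, 13, 21, 21, 27, 34]
sum = 123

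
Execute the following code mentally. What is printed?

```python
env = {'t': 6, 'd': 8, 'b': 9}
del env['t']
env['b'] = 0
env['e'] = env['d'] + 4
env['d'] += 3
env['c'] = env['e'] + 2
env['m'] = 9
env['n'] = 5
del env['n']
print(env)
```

{'d': 11, 'b': 0, 'e': 12, 'c': 14, 'm': 9}

del 't' → {'d': 8, 'b': 9}
env['b'] = 0 → {'d': 8, 'b': 0}
env['e'] = env['d']+4 = 12 → {'d': 8, 'b': 0, 'e': 12}
env['d'] = 8+3 = 11 → {'d': 11, 'b': 0, 'e': 12}
env['c'] = env['e']+2 = 14 → {'d': 11, 'b': 0, 'e': 12, 'c': 14}
env['m'] = 9 → {'d': 11, 'b': 0, 'e': 12, 'c': 14, 'm': 9}
env['n'] = 5 → {'d': 11, 'b': 0, 'e': 12, 'c': 14, 'm': 9, 'n': 5}
del 'n' → {'d': 11, 'b': 0, 'e': 12, 'c': 14, 'm': 9}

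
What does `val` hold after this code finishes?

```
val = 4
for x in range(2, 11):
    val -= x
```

x=2: val = 4-2 = 2
x=3: val = 2-3 = -1
x=4: val = (-1)-4 = -5
x=5: val = (-5)-5 = -10
x=6: val = (-10)-6 = -16
x=7: val = (-16)-7 = -23
x=8: val = (-23)-8 = -31
x=9: val = (-31)-9 = -40
x=10: val = (-40)-10 = -50

-50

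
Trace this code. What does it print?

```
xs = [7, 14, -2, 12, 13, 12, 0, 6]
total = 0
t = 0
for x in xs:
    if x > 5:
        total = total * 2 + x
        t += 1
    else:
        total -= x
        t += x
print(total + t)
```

662

x=7: >5, total = 0*2+7 = 7; t=1
x=14: >5, total = 7*2+14 = 28; t=2
x=-2: not >5, total = 28-(-2) = 30; t=0
x=12: >5, total = 30*2+12 = 72; t=1
x=13: >5, total = 72*2+13 = 157; t=2
x=12: >5, total = 157*2+12 = 326; t=3
x=0: not >5, total = 326-0 = 326; t=3
x=6: >5, total = 326*2+6 = 658; t=4
total+t = 658+4 = 662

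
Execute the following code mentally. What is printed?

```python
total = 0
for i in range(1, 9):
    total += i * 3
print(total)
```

i=1: total = 0+1*3 = 3
i=2: total = 3+2*3 = 9
i=3: total = 9+3*3 = 18
i=4: total = 18+4*3 = 30
i=5: total = 30+5*3 = 45
i=6: total = 45+6*3 = 63
i=7: total = 63+7*3 = 84
i=8: total = 84+8*3 = 108

108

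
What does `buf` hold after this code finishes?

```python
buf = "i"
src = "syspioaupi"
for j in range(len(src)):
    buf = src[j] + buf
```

'ipuaoipsysi'

j=0: prepend 's' → 'si'
j=1: prepend 'y' → 'ysi'
j=2: prepend 's' → 'sysi'
j=3: prepend 'p' → 'psysi'
j=4: prepend 'i' → 'ipsysi'
j=5: prepend 'o' → 'oipsysi'
j=6: prepend 'a' → 'aoipsysi'
j=7: prepend 'u' → 'uaoipsysi'
j=8: prepend 'p' → 'puaoipsysi'
j=9: prepend 'i' → 'ipuaoipsysi'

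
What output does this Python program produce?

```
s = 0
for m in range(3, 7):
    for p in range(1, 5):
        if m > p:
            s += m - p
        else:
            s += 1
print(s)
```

36

m=3,p=1: 3>1, s = 0+2 = 2
m=3,p=2: 3>2, s = 2+1 = 3
m=3,p=3: not 3>3, s = 3+1 = 4
m=3,p=4: not 3>4, s = 4+1 = 5
m=4,p=1: 4>1, s = 5+3 = 8
m=4,p=2: 4>2, s = 8+2 = 10
m=4,p=3: 4>3, s = 10+1 = 11
m=4,p=4: not 4>4, s = 11+1 = 12
m=5,p=1: 5>1, s = 12+4 = 16
m=5,p=2: 5>2, s = 16+3 = 19
m=5,p=3: 5>3, s = 19+2 = 21
m=5,p=4: 5>4, s = 21+1 = 22
m=6,p=1: 6>1, s = 22+5 = 27
m=6,p=2: 6>2, s = 27+4 = 31
m=6,p=3: 6>3, s = 31+3 = 34
m=6,p=4: 6>4, s = 34+2 = 36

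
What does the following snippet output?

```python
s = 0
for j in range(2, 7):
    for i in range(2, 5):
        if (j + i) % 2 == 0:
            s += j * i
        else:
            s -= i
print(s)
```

75

j=2,i=2: even sum, s = 0+4 = 4
j=2,i=3: odd sum, s = 4-3 = 1
j=2,i=4: even sum, s = 1+8 = 9
j=3,i=2: odd sum, s = 9-2 = 7
j=3,i=3: even sum, s = 7+9 = 16
j=3,i=4: odd sum, s = 16-4 = 12
j=4,i=2: even sum, s = 12+8 = 20
j=4,i=3: odd sum, s = 20-3 = 17
j=4,i=4: even sum, s = 17+16 = 33
j=5,i=2: odd sum, s = 33-2 = 31
j=5,i=3: even sum, s = 31+15 = 46
j=5,i=4: odd sum, s = 46-4 = 42
j=6,i=2: even sum, s = 42+12 = 54
j=6,i=3: odd sum, s = 54-3 = 51
j=6,i=4: even sum, s = 51+24 = 75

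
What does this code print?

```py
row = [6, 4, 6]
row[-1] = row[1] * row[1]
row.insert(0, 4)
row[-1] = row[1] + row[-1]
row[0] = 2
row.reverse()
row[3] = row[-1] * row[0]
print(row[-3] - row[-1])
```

row[-1] = row[1]*row[1] = 4*4 = 16 → [6, 4, 16]
insert 4 at 0 → [4, 6, 4, 16]
row[-1] = row[1]+row[-1] = 6+16 = 22 → [4, 6, 4, 22]
row[0] = 2 → [2, 6, 4, 22]
reverse → [22, 4, 6, 2]
row[3] = row[-1]*row[0] = 2*22 = 44 → [22, 4, 6, 44]
row[-3]-row[-1] = 4-44 = -40

-40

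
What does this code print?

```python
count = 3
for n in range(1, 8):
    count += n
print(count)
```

31

n=1: count = 3+1 = 4
n=2: count = 4+2 = 6
n=3: count = 6+3 = 9
n=4: count = 9+4 = 13
n=5: count = 13+5 = 18
n=6: count = 18+6 = 24
n=7: count = 24+7 = 31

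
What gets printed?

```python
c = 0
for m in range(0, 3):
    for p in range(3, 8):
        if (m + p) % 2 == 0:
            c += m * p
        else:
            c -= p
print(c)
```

-5

m=0,p=3: odd sum, c = 0-3 = -3
m=0,p=4: even sum, c = (-3)+0 = -3
m=0,p=5: odd sum, c = (-3)-5 = -8
m=0,p=6: even sum, c = (-8)+0 = -8
m=0,p=7: odd sum, c = (-8)-7 = -15
m=1,p=3: even sum, c = (-15)+3 = -12
m=1,p=4: odd sum, c = (-12)-4 = -16
m=1,p=5: even sum, c = (-16)+5 = -11
m=1,p=6: odd sum, c = (-11)-6 = -17
m=1,p=7: even sum, c = (-17)+7 = -10
m=2,p=3: odd sum, c = (-10)-3 = -13
m=2,p=4: even sum, c = (-13)+8 = -5
m=2,p=5: odd sum, c = (-5)-5 = -10
m=2,p=6: even sum, c = (-10)+12 = 2
m=2,p=7: odd sum, c = 2-7 = -5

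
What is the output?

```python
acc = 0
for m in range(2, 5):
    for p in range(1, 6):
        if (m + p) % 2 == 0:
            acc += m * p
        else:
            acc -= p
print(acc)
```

39

m=2,p=1: odd sum, acc = 0-1 = -1
m=2,p=2: even sum, acc = (-1)+4 = 3
m=2,p=3: odd sum, acc = 3-3 = 0
m=2,p=4: even sum, acc = 0+8 = 8
m=2,p=5: odd sum, acc = 8-5 = 3
m=3,p=1: even sum, acc = 3+3 = 6
m=3,p=2: odd sum, acc = 6-2 = 4
m=3,p=3: even sum, acc = 4+9 = 13
m=3,p=4: odd sum, acc = 13-4 = 9
m=3,p=5: even sum, acc = 9+15 = 24
m=4,p=1: odd sum, acc = 24-1 = 23
m=4,p=2: even sum, acc = 23+8 = 31
m=4,p=3: odd sum, acc = 31-3 = 28
m=4,p=4: even sum, acc = 28+16 = 44
m=4,p=5: odd sum, acc = 44-5 = 39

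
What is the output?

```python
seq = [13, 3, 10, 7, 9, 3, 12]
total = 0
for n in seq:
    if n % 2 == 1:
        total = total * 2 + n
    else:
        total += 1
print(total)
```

290

n=13: odd, total = 0*2+13 = 13
n=3: odd, total = 13*2+3 = 29
n=10: not odd, total = 29+1 = 30
n=7: odd, total = 30*2+7 = 67
n=9: odd, total = 67*2+9 = 143
n=3: odd, total = 143*2+3 = 289
n=12: not odd, total = 289+1 = 290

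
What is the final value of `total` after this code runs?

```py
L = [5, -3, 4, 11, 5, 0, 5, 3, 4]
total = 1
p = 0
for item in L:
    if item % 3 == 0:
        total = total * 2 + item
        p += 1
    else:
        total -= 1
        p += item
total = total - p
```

item=5: not %3==0, total = 1-1 = 0; p=5
item=-3: %3==0, total = 0*2+(-3) = -3; p=6
item=4: not %3==0, total = (-3)-1 = -4; p=10
item=11: not %3==0, total = (-4)-1 = -5; p=21
item=5: not %3==0, total = (-5)-1 = -6; p=26
item=0: %3==0, total = (-6)*2+0 = -12; p=27
item=5: not %3==0, total = (-12)-1 = -13; p=32
item=3: %3==0, total = (-13)*2+3 = -23; p=33
item=4: not %3==0, total = (-23)-1 = -24; p=37
total-p = (-24)-37 = -61

-61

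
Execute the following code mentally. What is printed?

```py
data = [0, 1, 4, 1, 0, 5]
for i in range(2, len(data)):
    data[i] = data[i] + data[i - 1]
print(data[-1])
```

11

i=2: data[2] = 4+1 = 5 → [0, 1, 5, 1, 0, 5]
i=3: data[3] = 1+5 = 6 → [0, 1, 5, 6, 0, 5]
i=4: data[4] = 0+6 = 6 → [0, 1, 5, 6, 6, 5]
i=5: data[5] = 5+6 = 11 → [0, 1, 5, 6, 6, 11]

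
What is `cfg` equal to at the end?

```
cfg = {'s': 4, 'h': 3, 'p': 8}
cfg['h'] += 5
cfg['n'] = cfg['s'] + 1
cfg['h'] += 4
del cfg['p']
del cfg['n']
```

cfg['h'] = 3+5 = 8 → {'s': 4, 'h': 8, 'p': 8}
cfg['n'] = cfg['s']+1 = 5 → {'s': 4, 'h': 8, 'p': 8, 'n': 5}
cfg['h'] = 8+4 = 12 → {'s': 4, 'h': 12, 'p': 8, 'n': 5}
del 'p' → {'s': 4, 'h': 12, 'n': 5}
del 'n' → {'s': 4, 'h': 12}

{'s': 4, 'h': 12}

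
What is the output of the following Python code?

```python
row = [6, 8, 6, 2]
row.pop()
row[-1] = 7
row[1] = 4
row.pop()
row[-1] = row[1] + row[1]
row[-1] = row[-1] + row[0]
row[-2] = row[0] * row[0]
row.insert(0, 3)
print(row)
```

pop() removes 2 → [6, 8, 6]
row[-1] = 7 → [6, 8, 7]
row[1] = 4 → [6, 4, 7]
pop() removes 7 → [6, 4]
row[-1] = row[1]+row[1] = 4+4 = 8 → [6, 8]
row[-1] = row[-1]+row[0] = 8+6 = 14 → [6, 14]
row[-2] = row[0]*row[0] = 6*6 = 36 → [36, 14]
insert 3 at 0 → [3, 36, 14]

[3, 36, 14]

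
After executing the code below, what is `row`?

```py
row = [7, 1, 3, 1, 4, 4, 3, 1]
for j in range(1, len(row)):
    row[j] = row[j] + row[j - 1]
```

j=1: row[1] = 1+7 = 8 → [7, 8, 3, 1, 4, 4, 3, 1]
j=2: row[2] = 3+8 = 11 → [7, 8, 11, 1, 4, 4, 3, 1]
j=3: row[3] = 1+11 = 12 → [7, 8, 11, 12, 4, 4, 3, 1]
j=4: row[4] = 4+12 = 16 → [7, 8, 11, 12, 16, 4, 3, 1]
j=5: row[5] = 4+16 = 20 → [7, 8, 11, 12, 16, 20, 3, 1]
j=6: row[6] = 3+20 = 23 → [7, 8, 11, 12, 16, 20, 23, 1]
j=7: row[7] = 1+23 = 24 → [7, 8, 11, 12, 16, 20, 23, 24]

[7, 8, 11, 12, 16, 20, 23, 24]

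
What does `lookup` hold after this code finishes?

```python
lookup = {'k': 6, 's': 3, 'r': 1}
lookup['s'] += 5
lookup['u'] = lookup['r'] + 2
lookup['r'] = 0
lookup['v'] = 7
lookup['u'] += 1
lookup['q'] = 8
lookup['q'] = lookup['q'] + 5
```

lookup['s'] = 3+5 = 8 → {'k': 6, 's': 8, 'r': 1}
lookup['u'] = lookup['r']+2 = 3 → {'k': 6, 's': 8, 'r': 1, 'u': 3}
lookup['r'] = 0 → {'k': 6, 's': 8, 'r': 0, 'u': 3}
lookup['v'] = 7 → {'k': 6, 's': 8, 'r': 0, 'u': 3, 'v': 7}
lookup['u'] = 3+1 = 4 → {'k': 6, 's': 8, 'r': 0, 'u': 4, 'v': 7}
lookup['q'] = 8 → {'k': 6, 's': 8, 'r': 0, 'u': 4, 'v': 7, 'q': 8}
lookup['q'] = lookup['q']+5 = 13 → {'k': 6, 's': 8, 'r': 0, 'u': 4, 'v': 7, 'q': 13}

{'k': 6, 's': 8, 'r': 0, 'u': 4, 'v': 7, 'q': 13}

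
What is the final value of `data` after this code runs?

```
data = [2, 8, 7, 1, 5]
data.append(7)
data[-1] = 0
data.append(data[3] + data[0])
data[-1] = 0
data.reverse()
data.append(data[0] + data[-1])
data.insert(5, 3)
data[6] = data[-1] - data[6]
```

append 7 → [2, 8, 7, 1, 5, 7]
data[-1] = 0 → [2, 8, 7, 1, 5, 0]
append data[3]+data[0] = 1+2 = 3 → [2, 8, 7, 1, 5, 0, 3]
data[-1] = 0 → [2, 8, 7, 1, 5, 0, 0]
reverse → [0, 0, 5, 1, 7, 8, 2]
append data[0]+data[-1] = 0+2 = 2 → [0, 0, 5, 1, 7, 8, 2, 2]
insert 3 at 5 → [0, 0, 5, 1, 7, 3, 8, 2, 2]
data[6] = data[-1]-data[6] = 2-8 = -6 → [0, 0, 5, 1, 7, 3, -6, 2, 2]

[0, 0, 5, 1, 7, 3, -6, 2, 2]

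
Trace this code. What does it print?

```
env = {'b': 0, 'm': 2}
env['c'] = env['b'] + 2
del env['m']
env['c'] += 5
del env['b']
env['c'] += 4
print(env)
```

env['c'] = env['b']+2 = 2 → {'b': 0, 'm': 2, 'c': 2}
del 'm' → {'b': 0, 'c': 2}
env['c'] = 2+5 = 7 → {'b': 0, 'c': 7}
del 'b' → {'c': 7}
env['c'] = 7+4 = 11 → {'c': 11}

{'c': 11}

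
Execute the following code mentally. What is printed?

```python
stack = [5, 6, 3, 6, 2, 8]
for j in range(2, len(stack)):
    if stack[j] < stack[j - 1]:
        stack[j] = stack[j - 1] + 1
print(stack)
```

[5, 6, 7, 8, 9, 10]

j=2: 3<6, stack[2] = 6+1 = 7 → [5, 6, 7, 6, 2, 8]
j=3: 6<7, stack[3] = 7+1 = 8 → [5, 6, 7, 8, 2, 8]
j=4: 2<8, stack[4] = 8+1 = 9 → [5, 6, 7, 8, 9, 8]
j=5: 8<9, stack[5] = 9+1 = 10 → [5, 6, 7, 8, 9, 10]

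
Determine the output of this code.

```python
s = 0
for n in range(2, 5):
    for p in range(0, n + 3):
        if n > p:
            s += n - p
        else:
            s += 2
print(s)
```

n=2,p=0: 2>0, s = 0+2 = 2
n=2,p=1: 2>1, s = 2+1 = 3
n=2,p=2: not 2>2, s = 3+2 = 5
n=2,p=3: not 2>3, s = 5+2 = 7
n=2,p=4: not 2>4, s = 7+2 = 9
n=3,p=0: 3>0, s = 9+3 = 12
n=3,p=1: 3>1, s = 12+2 = 14
n=3,p=2: 3>2, s = 14+1 = 15
n=3,p=3: not 3>3, s = 15+2 = 17
n=3,p=4: not 3>4, s = 17+2 = 19
n=3,p=5: not 3>5, s = 19+2 = 21
n=4,p=0: 4>0, s = 21+4 = 25
n=4,p=1: 4>1, s = 25+3 = 28
n=4,p=2: 4>2, s = 28+2 = 30
n=4,p=3: 4>3, s = 30+1 = 31
n=4,p=4: not 4>4, s = 31+2 = 33
n=4,p=5: not 4>5, s = 33+2 = 35
n=4,p=6: not 4>6, s = 35+2 = 37

37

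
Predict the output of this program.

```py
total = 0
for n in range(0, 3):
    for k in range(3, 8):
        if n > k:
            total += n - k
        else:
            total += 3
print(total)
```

45

n=0,k=3: not 0>3, total = 0+3 = 3
n=0,k=4: not 0>4, total = 3+3 = 6
n=0,k=5: not 0>5, total = 6+3 = 9
n=0,k=6: not 0>6, total = 9+3 = 12
n=0,k=7: not 0>7, total = 12+3 = 15
n=1,k=3: not 1>3, total = 15+3 = 18
n=1,k=4: not 1>4, total = 18+3 = 21
n=1,k=5: not 1>5, total = 21+3 = 24
n=1,k=6: not 1>6, total = 24+3 = 27
n=1,k=7: not 1>7, total = 27+3 = 30
n=2,k=3: not 2>3, total = 30+3 = 33
n=2,k=4: not 2>4, total = 33+3 = 36
n=2,k=5: not 2>5, total = 36+3 = 39
n=2,k=6: not 2>6, total = 39+3 = 42
n=2,k=7: not 2>7, total = 42+3 = 45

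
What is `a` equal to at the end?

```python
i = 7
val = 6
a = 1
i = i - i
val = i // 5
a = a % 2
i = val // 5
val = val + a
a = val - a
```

0

i = 7-7 = 0
val = 0//5 = 0
a = 1%2 = 1
i = 0//5 = 0
val = 0+1 = 1
a = 1-1 = 0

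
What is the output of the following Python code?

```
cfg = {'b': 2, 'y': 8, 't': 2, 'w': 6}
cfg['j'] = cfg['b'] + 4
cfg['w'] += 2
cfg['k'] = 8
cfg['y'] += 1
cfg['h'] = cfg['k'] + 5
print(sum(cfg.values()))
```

cfg['j'] = cfg['b']+4 = 6 → {'b': 2, 'y': 8, 't': 2, 'w': 6, 'j': 6}
cfg['w'] = 6+2 = 8 → {'b': 2, 'y': 8, 't': 2, 'w': 8, 'j': 6}
cfg['k'] = 8 → {'b': 2, 'y': 8, 't': 2, 'w': 8, 'j': 6, 'k': 8}
cfg['y'] = 8+1 = 9 → {'b': 2, 'y': 9, 't': 2, 'w': 8, 'j': 6, 'k': 8}
cfg['h'] = cfg['k']+5 = 13 → {'b': 2, 'y': 9, 't': 2, 'w': 8, 'j': 6, 'k': 8, 'h': 13}
sum of values = 48

48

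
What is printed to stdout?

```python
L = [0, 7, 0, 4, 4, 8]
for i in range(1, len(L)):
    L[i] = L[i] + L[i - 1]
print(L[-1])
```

23

i=1: L[1] = 7+0 = 7 → [0, 7, 0, 4, 4, 8]
i=2: L[2] = 0+7 = 7 → [0, 7, 7, 4, 4, 8]
i=3: L[3] = 4+7 = 11 → [0, 7, 7, 11, 4, 8]
i=4: L[4] = 4+11 = 15 → [0, 7, 7, 11, 15, 8]
i=5: L[5] = 8+15 = 23 → [0, 7, 7, 11, 15, 23]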